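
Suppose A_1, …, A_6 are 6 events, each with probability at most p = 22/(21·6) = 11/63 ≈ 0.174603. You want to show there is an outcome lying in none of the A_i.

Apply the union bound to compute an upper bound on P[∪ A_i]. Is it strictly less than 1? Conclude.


Union bound: P[∪_{i=1}^{6} A_i] ≤ Σ_i P[A_i] ≤ 6·p = 6·(11/63) = 22/21.
Numerically: 22/21 ≈ 1.047619.
Is 22/21 < 1? NO.
Since the bound 22/21 is ≥ 1, the union bound is uninformative here; it does NOT by itself certify existence.

6·p = 22/21 ≈ 1.047619; existence NOT certified by the union bound.


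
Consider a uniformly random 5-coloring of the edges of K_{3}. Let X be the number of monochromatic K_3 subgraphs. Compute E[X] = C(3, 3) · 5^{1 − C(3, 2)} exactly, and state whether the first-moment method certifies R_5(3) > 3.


E[X] = C(3, 3) · 5^{1 − 3} = 1 · 5^{−2} = 1/25.
As a reduced fraction: E[X] = 1/25 ≈ 0.040000.
Is E[X] < 1? YES.
Since E[X] < 1, there exists a 5-coloring of K_{3} with no monochromatic K_3; hence R_5(3) > 3.

E[X] = 1/25 ≈ 0.040000; E[X] < 1, so R_5(3) > 3.


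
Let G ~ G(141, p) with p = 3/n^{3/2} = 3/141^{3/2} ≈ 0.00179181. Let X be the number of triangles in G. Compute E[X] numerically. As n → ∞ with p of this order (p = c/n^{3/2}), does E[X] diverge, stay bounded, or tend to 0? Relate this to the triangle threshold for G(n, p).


Number of potential triangles: C(141, 3) = 457310.
Each occurs with probability p³ ≈ (0.00179181)³ ≈ 5.75277989e-09.
By linearity: E[X] = C(141, 3)·p³ ≈ 457310 · 5.75277989e-09 ≈ 0.002631.
Since α = 3/2 > 1, p = c/n^{3/2} = o(1/n) is below the triangle threshold p ~ 1/n. Asymptotically E[X] ~ (c³/6)·n^{3(1−α)} = (3³/6)·n^{-1.5} → 0, so by Markov's inequality G has no triangles w.h.p.

E[X] ≈ 0.002631; in regime p = Θ(1/n^{3/2}) E[X] tends to 0 (below the triangle threshold p ~ 1/n).


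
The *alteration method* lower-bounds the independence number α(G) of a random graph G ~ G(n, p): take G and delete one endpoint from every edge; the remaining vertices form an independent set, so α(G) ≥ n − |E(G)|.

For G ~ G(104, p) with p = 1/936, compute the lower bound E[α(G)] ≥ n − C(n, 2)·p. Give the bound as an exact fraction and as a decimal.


E[|E(G)|] = C(104, 2)·p = 5356 · (1/936) = 103/18.
E[α(G)] ≥ n − E[|E(G)|] = 104 − 103/18 = 1769/18.
Numerically: ≈ 98.27778.
(This is only a lower bound; the true E[α(G)] may be larger.)

E[α(G)] ≥ 1769/18 ≈ 98.27778.


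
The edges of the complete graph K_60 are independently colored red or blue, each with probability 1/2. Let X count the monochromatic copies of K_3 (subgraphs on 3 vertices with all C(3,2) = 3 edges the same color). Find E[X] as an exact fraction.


Let X = Σ_S X_S over the C(60, 3) = 34220 subsets S of size 3, where X_S = 1 if the K_3 on S is monochromatic.
For a fixed S, the K_3 on S has C(3, 2) = 3 edges. P[all 3 edges red] = (1/2)^3, and likewise for blue, so P[monochromatic] = 2·(1/2)^3 = 2^{1 − 3} = 1/4.
By linearity: E[X] = C(60, 3) · 2^{1 − 3} = 34220 · 1/4 = 8555.
Numerically: E[X] ≈ 8555.0000.

E[X] = C(60,3)·2^(1−C(3,2)) = 8555 ≈ 8555.0000.


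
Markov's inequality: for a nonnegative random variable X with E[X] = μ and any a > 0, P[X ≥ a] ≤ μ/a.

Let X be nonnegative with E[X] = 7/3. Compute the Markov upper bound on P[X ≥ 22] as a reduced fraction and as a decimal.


μ = E[X] = 7/3, a = 22.
Markov: P[X ≥ 22] ≤ μ/a = (7/3)/22 = 7/66.
Numerically: ≈ 0.106061.
(Since a = 22 > μ = 2.333333, the bound 7/66 is < 1 and informative.)

P[X ≥ 22] ≤ 7/66 ≈ 0.106061.


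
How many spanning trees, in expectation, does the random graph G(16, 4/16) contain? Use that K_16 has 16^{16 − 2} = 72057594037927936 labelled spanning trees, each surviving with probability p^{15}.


K_16 has 16^{16 − 2} = 72057594037927936 labelled spanning trees.
For each such spanning tree H, let X_H = 1 if all 15 edges of H are present in G. Then P[X_H = 1] = p^{15} = (1/4)^{15} = 1/1073741824.
By linearity: E[X] = Σ_H E[X_H] = 72057594037927936 · p^{15} = 72057594037927936 · 1/1073741824 = 67108864.
Numerically: E[X] ≈ 6.71089e+07.

E[X] = 72057594037927936 · (1/4)^{15} = 67108864 ≈ 6.71089e+07.


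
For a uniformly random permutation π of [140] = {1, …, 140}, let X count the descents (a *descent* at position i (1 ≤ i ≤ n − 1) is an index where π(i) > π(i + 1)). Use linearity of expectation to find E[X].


Write X = Σ X_I over i = 1, …, 139, with X_I the indicator of one descent.
There are 139 indicators.
For each fixed i, the pair (π(i), π(i+1)) is a uniformly random ordered pair of distinct values from {1, …, 140}; by symmetry P[π(i) > π(i+1)] = 1/2.
By linearity: E[X] = 139 · (1/2) = (140 − 1) · (1/2) = 139/2 ≈ 69.500000.

E[X] = 139/2 = 69.500000.


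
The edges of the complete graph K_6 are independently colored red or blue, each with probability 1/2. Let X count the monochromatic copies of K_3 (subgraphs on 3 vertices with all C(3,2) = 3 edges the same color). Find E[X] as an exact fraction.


Let X = Σ_S X_S over the C(6, 3) = 20 subsets S of size 3, where X_S = 1 if the K_3 on S is monochromatic.
For a fixed S, the K_3 on S has C(3, 2) = 3 edges. P[all 3 edges red] = (1/2)^3, and likewise for blue, so P[monochromatic] = 2·(1/2)^3 = 2^{1 − 3} = 1/4.
Summing: E[X] = C(6, 3) · 2^{1 − 3} = 20 · 1/4 = 5.
Numerically: E[X] ≈ 5.000000.

E[X] = C(6,3)·2^(1−C(3,2)) = 5 ≈ 5.000000.


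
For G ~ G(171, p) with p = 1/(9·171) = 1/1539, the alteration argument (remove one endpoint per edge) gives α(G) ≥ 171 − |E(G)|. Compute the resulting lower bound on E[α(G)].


E[|E(G)|] = C(171, 2)·p = 14535 · (1/1539) = 85/9.
E[α(G)] ≥ n − E[|E(G)|] = 171 − 85/9 = 1454/9.
Numerically: ≈ 161.5556.
(This is only a lower bound; the true E[α(G)] may be larger.)

E[α(G)] ≥ 1454/9 ≈ 161.5556.


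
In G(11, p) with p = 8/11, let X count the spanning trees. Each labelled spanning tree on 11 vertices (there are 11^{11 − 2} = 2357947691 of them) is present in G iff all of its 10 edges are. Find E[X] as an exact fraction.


K_11 has 11^{11 − 2} = 2357947691 labelled spanning trees.
For each such spanning tree H, let X_H = 1 if all 10 edges of H are present in G. Then P[X_H = 1] = p^{10} = (8/11)^{10} = 1073741824/25937424601.
By linearity of expectation: E[X] = Σ_H E[X_H] = 2357947691 · p^{10} = 2357947691 · 1073741824/25937424601 = 1073741824/11.
Numerically: E[X] ≈ 9.76e+07.

E[X] = 2357947691 · (8/11)^{10} = 1073741824/11 ≈ 9.76e+07.


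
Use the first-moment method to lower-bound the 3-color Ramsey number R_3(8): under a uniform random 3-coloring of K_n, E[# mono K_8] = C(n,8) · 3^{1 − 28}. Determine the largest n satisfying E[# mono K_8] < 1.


We need C(n, 8) · 3^{1 − 28} < 1, i.e. C(n, 8) < 3^{28 − 1} = 7625597484987.
Check values of n near the boundary:
  n = 153: C(153, 8) = 6183023199255; 6183023199255 < 7625597484987? YES
  n = 154: C(154, 8) = 6521818990995; 6521818990995 < 7625597484987? YES
  n = 155: C(155, 8) = 6876747915675; 6876747915675 < 7625597484987? YES
  n = 156: C(156, 8) = 7248464019225; 7248464019225 < 7625597484987? YES
  n = 157: C(157, 8) = 7637643295425; 7637643295425 < 7625597484987? NO
  n = 158: C(158, 8) = 8044984271181; 8044984271181 < 7625597484987? NO
  n = 159: C(159, 8) = 8471208603429; 8471208603429 < 7625597484987? NO
The largest n with C(n, 8) < 7625597484987 is n = 156 (where E[X] = 805384891025/847288609443 ≈ 0.9505). Hence R_3(8) > 156, i.e. R_3(8) ≥ 157.

Largest n = 156; hence R_3(8) > 156.


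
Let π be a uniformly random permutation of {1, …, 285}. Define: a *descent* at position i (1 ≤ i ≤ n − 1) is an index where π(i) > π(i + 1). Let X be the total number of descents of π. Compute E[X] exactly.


Write X = Σ X_I over i = 1, …, 284, with X_I the indicator of one descent.
There are 284 indicators.
For each fixed i, the pair (π(i), π(i+1)) is a uniformly random ordered pair of distinct values from {1, …, 285}; by symmetry P[π(i) > π(i+1)] = 1/2.
By linearity: E[X] = 284 · (1/2) = (285 − 1) · (1/2) = 142 ≈ 142.000000.

E[X] = 142 = 142.000000.


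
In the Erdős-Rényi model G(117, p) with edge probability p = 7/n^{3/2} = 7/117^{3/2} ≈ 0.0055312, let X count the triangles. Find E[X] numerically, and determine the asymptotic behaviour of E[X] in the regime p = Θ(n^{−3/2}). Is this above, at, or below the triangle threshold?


Number of potential triangles: C(117, 3) = 260130.
Each occurs with probability p³ ≈ (0.0055312)³ ≈ 1.6922236e-07.
By linearity: E[X] = C(117, 3)·p³ ≈ 260130 · 1.6922236e-07 ≈ 0.04402.
Since α = 3/2 > 1, p = c/n^{3/2} = o(1/n) is below the triangle threshold p ~ 1/n. Asymptotically E[X] ~ (c³/6)·n^{3(1−α)} = (7³/6)·n^{-1.5} → 0, so by Markov's inequality G has no triangles w.h.p.

E[X] ≈ 0.04402; in regime p = Θ(1/n^{3/2}) E[X] tends to 0 (below the triangle threshold p ~ 1/n).


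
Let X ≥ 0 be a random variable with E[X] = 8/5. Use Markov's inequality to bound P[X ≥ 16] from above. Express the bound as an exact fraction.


μ = E[X] = 8/5, a = 16.
Markov: P[X ≥ 16] ≤ μ/a = (8/5)/16 = 1/10.
Numerically: ≈ 0.10000.
(Since a = 16 > μ = 1.60000, the bound 1/10 is < 1 and informative.)

P[X ≥ 16] ≤ 1/10 ≈ 0.10000.


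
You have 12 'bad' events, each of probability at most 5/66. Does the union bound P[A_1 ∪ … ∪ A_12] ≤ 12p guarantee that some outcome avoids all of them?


Union bound: P[∪_{i=1}^{12} A_i] ≤ Σ_i P[A_i] ≤ 12·p = 12·(5/66) = 10/11.
Numerically: 10/11 ≈ 0.9091.
Is 10/11 < 1? YES.
Since P[∪ A_i] ≤ 10/11 < 1, the complement has P[∩ A_i^c] ≥ 1 − 10/11 = 1/11 > 0, so some outcome avoids every A_i.

12·p = 10/11 ≈ 0.9091; existence CERTIFIED by the union bound.


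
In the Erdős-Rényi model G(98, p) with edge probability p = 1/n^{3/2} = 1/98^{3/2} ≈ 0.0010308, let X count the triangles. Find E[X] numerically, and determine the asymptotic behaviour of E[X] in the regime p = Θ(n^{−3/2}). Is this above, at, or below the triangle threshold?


Number of potential triangles: C(98, 3) = 152096.
Each occurs with probability p³ ≈ (0.0010308)³ ≈ 1.0951728e-09.
By linearity: E[X] = C(98, 3)·p³ ≈ 152096 · 1.0951728e-09 ≈ 0.00017.
Since α = 3/2 > 1, p = c/n^{3/2} = o(1/n) is below the triangle threshold p ~ 1/n. Asymptotically E[X] ~ (c³/6)·n^{3(1−α)} = (1³/6)·n^{-1.5} → 0, so by Markov's inequality G has no triangles w.h.p.

E[X] ≈ 0.00017; in regime p = Θ(1/n^{3/2}) E[X] tends to 0 (below the triangle threshold p ~ 1/n).


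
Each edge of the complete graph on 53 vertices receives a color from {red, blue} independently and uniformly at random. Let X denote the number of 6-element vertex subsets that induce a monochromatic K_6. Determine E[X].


Let X = Σ_S X_S over the C(53, 6) = 22957480 subsets S of size 6, where X_S = 1 if the K_6 on S is monochromatic.
For a fixed S, the K_6 on S has C(6, 2) = 15 edges. P[all 15 edges red] = (1/2)^15, and likewise for blue, so P[monochromatic] = 2·(1/2)^15 = 2^{1 − 15} = 1/16384.
By linearity of expectation: E[X] = C(53, 6) · 2^{1 − 15} = 22957480 · 1/16384 = 2869685/2048.
Numerically: E[X] ≈ 1401.2134.

E[X] = C(53,6)·2^(1−C(6,2)) = 2869685/2048 ≈ 1401.2134.


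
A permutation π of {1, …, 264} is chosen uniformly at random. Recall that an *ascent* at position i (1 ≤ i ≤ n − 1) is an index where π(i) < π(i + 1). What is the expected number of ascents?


Write X = Σ X_I over i = 1, …, 263, with X_I the indicator of one ascent.
There are 263 indicators.
For each fixed i, the pair (π(i), π(i+1)) is a uniformly random ordered pair of distinct values from {1, …, 264}; by symmetry P[π(i) < π(i+1)] = 1/2.
By linearity: E[X] = 263 · (1/2) = (264 − 1) · (1/2) = 263/2 ≈ 131.500000.

E[X] = 263/2 = 131.500000.


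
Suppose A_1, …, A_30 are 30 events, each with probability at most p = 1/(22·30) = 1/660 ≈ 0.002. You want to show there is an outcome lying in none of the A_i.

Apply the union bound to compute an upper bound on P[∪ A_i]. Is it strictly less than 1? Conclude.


Union bound: P[∪_{i=1}^{30} A_i] ≤ Σ_i P[A_i] ≤ 30·p = 30·(1/660) = 1/22.
Numerically: 1/22 ≈ 0.045.
Is 1/22 < 1? YES.
Since P[∪ A_i] ≤ 1/22 < 1, the complement has P[∩ A_i^c] ≥ 1 − 1/22 = 21/22 > 0, so some outcome avoids every A_i.

30·p = 1/22 ≈ 0.045; existence CERTIFIED by the union bound.


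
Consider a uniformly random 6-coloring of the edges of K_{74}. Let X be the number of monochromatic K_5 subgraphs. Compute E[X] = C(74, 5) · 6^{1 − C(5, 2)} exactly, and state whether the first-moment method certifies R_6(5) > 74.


E[X] = C(74, 5) · 6^{1 − 10} = 16108764 · 6^{−9} = 16108764/10077696.
As a reduced fraction: E[X] = 1342397/839808 ≈ 1.5984570.
Is E[X] < 1? NO.
Since E[X] ≥ 1, the first-moment bound is inconclusive at n = 74; it does NOT by itself certify R_6(5) > 74.

E[X] = 1342397/839808 ≈ 1.5984570; E[X] ≥ 1; first-moment method inconclusive here.


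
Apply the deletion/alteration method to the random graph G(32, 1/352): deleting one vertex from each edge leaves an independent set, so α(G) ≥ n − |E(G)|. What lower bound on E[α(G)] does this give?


E[|E(G)|] = C(32, 2)·p = 496 · (1/352) = 31/22.
E[α(G)] ≥ n − E[|E(G)|] = 32 − 31/22 = 673/22.
Numerically: ≈ 30.5909.
(This is only a lower bound; the true E[α(G)] may be larger.)

E[α(G)] ≥ 673/22 ≈ 30.5909.


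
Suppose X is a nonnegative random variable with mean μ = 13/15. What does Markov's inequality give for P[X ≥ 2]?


μ = E[X] = 13/15, a = 2.
Markov: P[X ≥ 2] ≤ μ/a = (13/15)/2 = 13/30.
Numerically: ≈ 0.433.
(Since a = 2 > μ = 0.867, the bound 13/30 is < 1 and informative.)

P[X ≥ 2] ≤ 13/30 ≈ 0.433.


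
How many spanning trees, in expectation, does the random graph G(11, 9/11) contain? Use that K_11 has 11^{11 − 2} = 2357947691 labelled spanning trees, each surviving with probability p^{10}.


K_11 has 11^{11 − 2} = 2357947691 labelled spanning trees.
For each such spanning tree H, let X_H = 1 if all 10 edges of H are present in G. Then P[X_H = 1] = p^{10} = (9/11)^{10} = 3486784401/25937424601.
Summing the indicators: E[X] = Σ_H E[X_H] = 2357947691 · p^{10} = 2357947691 · 3486784401/25937424601 = 3486784401/11.
Numerically: E[X] ≈ 3.17e+08.

E[X] = 2357947691 · (9/11)^{10} = 3486784401/11 ≈ 3.17e+08.


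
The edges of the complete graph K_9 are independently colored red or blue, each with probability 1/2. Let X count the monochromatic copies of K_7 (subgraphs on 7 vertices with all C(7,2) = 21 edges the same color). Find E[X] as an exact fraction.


Let X = Σ_S X_S over the C(9, 7) = 36 subsets S of size 7, where X_S = 1 if the K_7 on S is monochromatic.
For a fixed S, the K_7 on S has C(7, 2) = 21 edges. P[all 21 edges red] = (1/2)^21, and likewise for blue, so P[monochromatic] = 2·(1/2)^21 = 2^{1 − 21} = 1/1048576.
By linearity of expectation: E[X] = C(9, 7) · 2^{1 − 21} = 36 · 1/1048576 = 9/262144.
Numerically: E[X] ≈ 0.00003.

E[X] = C(9,7)·2^(1−C(7,2)) = 9/262144 ≈ 0.00003.


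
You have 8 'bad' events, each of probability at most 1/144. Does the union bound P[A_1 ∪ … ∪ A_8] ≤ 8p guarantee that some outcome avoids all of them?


Union bound: P[∪_{i=1}^{8} A_i] ≤ Σ_i P[A_i] ≤ 8·p = 8·(1/144) = 1/18.
Numerically: 1/18 ≈ 0.0555556.
Is 1/18 < 1? YES.
Since P[∪ A_i] ≤ 1/18 < 1, the complement has P[∩ A_i^c] ≥ 1 − 1/18 = 17/18 > 0, so some outcome avoids every A_i.

8·p = 1/18 ≈ 0.0555556; existence CERTIFIED by the union bound.


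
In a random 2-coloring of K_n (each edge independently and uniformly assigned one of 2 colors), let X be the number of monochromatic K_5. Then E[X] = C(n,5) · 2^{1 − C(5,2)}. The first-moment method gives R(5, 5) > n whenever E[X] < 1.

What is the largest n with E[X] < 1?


We need C(n, 5) · 2^{1 − 10} < 1, i.e. C(n, 5) < 2^{10 − 1} = 512.
Check values of n near the boundary:
  n = 7: C(7, 5) = 21; 21 < 512? YES
  n = 8: C(8, 5) = 56; 56 < 512? YES
  n = 9: C(9, 5) = 126; 126 < 512? YES
  n = 10: C(10, 5) = 252; 252 < 512? YES
  n = 11: C(11, 5) = 462; 462 < 512? YES
  n = 12: C(12, 5) = 792; 792 < 512? NO
  n = 13: C(13, 5) = 1287; 1287 < 512? NO
The largest n with C(n, 5) < 512 is n = 11 (where E[X] = 231/256 ≈ 0.902344). Hence R(5, 5) > 11, i.e. R(5, 5) ≥ 12.

Largest n = 11; hence R(5, 5) > 11.


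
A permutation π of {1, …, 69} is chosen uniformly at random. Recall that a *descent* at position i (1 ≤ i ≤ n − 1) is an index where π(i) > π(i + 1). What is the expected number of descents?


Write X = Σ X_I over i = 1, …, 68, with X_I the indicator of one descent.
There are 68 indicators.
For each fixed i, the pair (π(i), π(i+1)) is a uniformly random ordered pair of distinct values from {1, …, 69}; by symmetry P[π(i) > π(i+1)] = 1/2.
By linearity: E[X] = 68 · (1/2) = (69 − 1) · (1/2) = 34 ≈ 34.000.

E[X] = 34 = 34.000.


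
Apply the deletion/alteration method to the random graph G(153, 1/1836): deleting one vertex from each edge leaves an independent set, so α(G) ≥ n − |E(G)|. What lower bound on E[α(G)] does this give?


E[|E(G)|] = C(153, 2)·p = 11628 · (1/1836) = 19/3.
E[α(G)] ≥ n − E[|E(G)|] = 153 − 19/3 = 440/3.
Numerically: ≈ 146.667.
(This is only a lower bound; the true E[α(G)] may be larger.)

E[α(G)] ≥ 440/3 ≈ 146.667.


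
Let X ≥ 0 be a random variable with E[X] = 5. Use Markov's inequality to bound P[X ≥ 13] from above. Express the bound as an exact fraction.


μ = E[X] = 5, a = 13.
Markov: P[X ≥ 13] ≤ μ/a = (5)/13 = 5/13.
Numerically: ≈ 0.384615.
(Since a = 13 > μ = 5.000000, the bound 5/13 is < 1 and informative.)

P[X ≥ 13] ≤ 5/13 ≈ 0.384615.


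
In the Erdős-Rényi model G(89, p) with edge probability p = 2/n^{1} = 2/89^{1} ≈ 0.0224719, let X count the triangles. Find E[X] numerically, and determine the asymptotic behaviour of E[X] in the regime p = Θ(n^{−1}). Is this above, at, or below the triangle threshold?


Number of potential triangles: C(89, 3) = 113564.
Each occurs with probability p³ ≈ (0.0224719)³ ≈ 1.13480167e-05.
By linearity: E[X] = C(89, 3)·p³ ≈ 113564 · 1.13480167e-05 ≈ 1.288726.
Here α = 1, so p = 2/n is exactly at the triangle threshold p ~ 1/n. Asymptotically E[X] → c³/6 = 2³/6 = 4/3 ≈ 1.333333, a bounded constant. In this regime the triangle count is asymptotically Poisson(c³/6).

E[X] ≈ 1.288726; in regime p = Θ(1/n^{1}) E[X] stays bounded (at the triangle threshold p ~ 1/n).


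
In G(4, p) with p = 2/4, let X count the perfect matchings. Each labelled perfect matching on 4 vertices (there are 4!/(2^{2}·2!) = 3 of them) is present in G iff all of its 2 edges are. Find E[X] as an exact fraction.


K_4 has 4!/(2^{2}·2!) = 3 labelled perfect matchings.
For each such perfect matching H, let X_H = 1 if all 2 edges of H are present in G. Then P[X_H = 1] = p^{2} = (1/2)^{2} = 1/4.
Summing the indicators: E[X] = Σ_H E[X_H] = 3 · p^{2} = 3 · 1/4 = 3/4.
Numerically: E[X] ≈ 0.75.

E[X] = 3 · (1/2)^{2} = 3/4 ≈ 0.75.


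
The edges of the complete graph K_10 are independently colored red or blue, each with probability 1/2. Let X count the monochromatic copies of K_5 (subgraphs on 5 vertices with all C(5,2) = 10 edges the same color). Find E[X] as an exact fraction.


Let X = Σ_S X_S over the C(10, 5) = 252 subsets S of size 5, where X_S = 1 if the K_5 on S is monochromatic.
For a fixed S, the K_5 on S has C(5, 2) = 10 edges. P[all 10 edges red] = (1/2)^10, and likewise for blue, so P[monochromatic] = 2·(1/2)^10 = 2^{1 − 10} = 1/512.
By linearity: E[X] = C(10, 5) · 2^{1 − 10} = 252 · 1/512 = 63/128.
Numerically: E[X] ≈ 0.4922.

E[X] = C(10,5)·2^(1−C(5,2)) = 63/128 ≈ 0.4922.


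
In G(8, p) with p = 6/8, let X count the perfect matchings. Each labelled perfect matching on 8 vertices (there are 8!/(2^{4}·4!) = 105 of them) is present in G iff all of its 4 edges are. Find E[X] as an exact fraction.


K_8 has 8!/(2^{4}·4!) = 105 labelled perfect matchings.
For each such perfect matching H, let X_H = 1 if all 4 edges of H are present in G. Then P[X_H = 1] = p^{4} = (3/4)^{4} = 81/256.
Summing the indicators: E[X] = Σ_H E[X_H] = 105 · p^{4} = 105 · 81/256 = 8505/256.
Numerically: E[X] ≈ 33.223.

E[X] = 105 · (3/4)^{4} = 8505/256 ≈ 33.223.


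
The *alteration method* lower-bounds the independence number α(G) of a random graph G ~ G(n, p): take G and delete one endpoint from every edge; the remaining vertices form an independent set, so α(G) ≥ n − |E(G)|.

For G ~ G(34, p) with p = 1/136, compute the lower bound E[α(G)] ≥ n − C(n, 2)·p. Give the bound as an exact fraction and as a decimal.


E[|E(G)|] = C(34, 2)·p = 561 · (1/136) = 33/8.
E[α(G)] ≥ n − E[|E(G)|] = 34 − 33/8 = 239/8.
Numerically: ≈ 29.87500.
(This is only a lower bound; the true E[α(G)] may be larger.)

E[α(G)] ≥ 239/8 ≈ 29.87500.


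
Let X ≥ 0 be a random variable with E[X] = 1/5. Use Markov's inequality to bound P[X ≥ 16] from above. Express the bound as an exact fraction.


μ = E[X] = 1/5, a = 16.
Markov: P[X ≥ 16] ≤ μ/a = (1/5)/16 = 1/80.
Numerically: ≈ 0.01250.
(Since a = 16 > μ = 0.20000, the bound 1/80 is < 1 and informative.)

P[X ≥ 16] ≤ 1/80 ≈ 0.01250.


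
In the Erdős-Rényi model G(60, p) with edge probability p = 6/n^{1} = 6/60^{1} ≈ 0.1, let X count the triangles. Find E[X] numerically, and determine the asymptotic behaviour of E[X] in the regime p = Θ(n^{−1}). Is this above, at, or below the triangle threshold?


Number of potential triangles: C(60, 3) = 34220.
Each occurs with probability p³ ≈ (0.1)³ ≈ 1.0000000e-03.
By linearity: E[X] = C(60, 3)·p³ ≈ 34220 · 1.0000000e-03 ≈ 34.22000.
Here α = 1, so p = 6/n is exactly at the triangle threshold p ~ 1/n. Asymptotically E[X] → c³/6 = 6³/6 = 36 ≈ 36.00000, a bounded constant. In this regime the triangle count is asymptotically Poisson(c³/6).

E[X] ≈ 34.22000; in regime p = Θ(1/n^{1}) E[X] stays bounded (at the triangle threshold p ~ 1/n).


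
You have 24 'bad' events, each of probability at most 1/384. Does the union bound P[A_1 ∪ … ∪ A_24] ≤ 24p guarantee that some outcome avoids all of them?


Union bound: P[∪_{i=1}^{24} A_i] ≤ Σ_i P[A_i] ≤ 24·p = 24·(1/384) = 1/16.
Numerically: 1/16 ≈ 0.062500.
Is 1/16 < 1? YES.
Since P[∪ A_i] ≤ 1/16 < 1, the complement has P[∩ A_i^c] ≥ 1 − 1/16 = 15/16 > 0, so some outcome avoids every A_i.

24·p = 1/16 ≈ 0.062500; existence CERTIFIED by the union bound.


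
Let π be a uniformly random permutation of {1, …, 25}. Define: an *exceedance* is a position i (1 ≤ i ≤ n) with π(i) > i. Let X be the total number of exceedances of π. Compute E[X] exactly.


Write X = Σ_{i=1}^{25} X_i, where X_i = 1_{π(i) > i}.
For each fixed i, π(i) is uniform over {1, …, 25} (marginal of a uniform permutation), so P[π(i) > i] = (n − i)/n. Summing: Σ_{i=1}^{25} (n − i)/n = (0 + 1 + … + 24)/25 = 25(25 − 1)/(2·25) = (25 − 1)/2.
Hence E[X] = Σ_{i=1}^{25} (25 − i)/25 = 12 ≈ 12.000.

E[X] = 12 = 12.000.


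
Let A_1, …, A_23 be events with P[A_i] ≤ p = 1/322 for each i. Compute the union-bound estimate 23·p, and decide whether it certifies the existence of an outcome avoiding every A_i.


Union bound: P[∪_{i=1}^{23} A_i] ≤ Σ_i P[A_i] ≤ 23·p = 23·(1/322) = 1/14.
Numerically: 1/14 ≈ 0.071429.
Is 1/14 < 1? YES.
Since P[∪ A_i] ≤ 1/14 < 1, the complement has P[∩ A_i^c] ≥ 1 − 1/14 = 13/14 > 0, so some outcome avoids every A_i.

23·p = 1/14 ≈ 0.071429; existence CERTIFIED by the union bound.


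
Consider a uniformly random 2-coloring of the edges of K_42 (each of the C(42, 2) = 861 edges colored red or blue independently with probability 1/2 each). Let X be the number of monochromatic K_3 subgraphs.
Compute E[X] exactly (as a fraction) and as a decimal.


Let X = Σ_S X_S over the C(42, 3) = 11480 subsets S of size 3, where X_S = 1 if the K_3 on S is monochromatic.
For a fixed S, the K_3 on S has C(3, 2) = 3 edges. P[all 3 edges red] = (1/2)^3, and likewise for blue, so P[monochromatic] = 2·(1/2)^3 = 2^{1 − 3} = 1/4.
By linearity of expectation: E[X] = C(42, 3) · 2^{1 − 3} = 11480 · 1/4 = 2870.
Numerically: E[X] ≈ 2870.000000.

E[X] = C(42,3)·2^(1−C(3,2)) = 2870 ≈ 2870.000000.


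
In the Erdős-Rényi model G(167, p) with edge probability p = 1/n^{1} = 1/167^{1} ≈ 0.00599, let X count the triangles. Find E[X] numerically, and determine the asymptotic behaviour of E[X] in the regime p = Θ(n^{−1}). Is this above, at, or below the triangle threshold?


Number of potential triangles: C(167, 3) = 762355.
Each occurs with probability p³ ≈ (0.00599)³ ≈ 2.14709e-07.
By linearity: E[X] = C(167, 3)·p³ ≈ 762355 · 2.14709e-07 ≈ 0.164.
Here α = 1, so p = 1/n is exactly at the triangle threshold p ~ 1/n. Asymptotically E[X] → c³/6 = 1³/6 = 1/6 ≈ 0.167, a bounded constant. In this regime the triangle count is asymptotically Poisson(c³/6).

E[X] ≈ 0.164; in regime p = Θ(1/n^{1}) E[X] stays bounded (at the triangle threshold p ~ 1/n).


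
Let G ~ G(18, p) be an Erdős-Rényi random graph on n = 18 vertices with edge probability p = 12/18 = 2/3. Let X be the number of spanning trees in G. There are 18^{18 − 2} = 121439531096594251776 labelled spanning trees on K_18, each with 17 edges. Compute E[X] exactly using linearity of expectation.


K_18 has 18^{18 − 2} = 121439531096594251776 labelled spanning trees.
For each such spanning tree H, let X_H = 1 if all 17 edges of H are present in G. Then P[X_H = 1] = p^{17} = (2/3)^{17} = 131072/129140163.
Summing the indicators: E[X] = Σ_H E[X_H] = 121439531096594251776 · p^{17} = 121439531096594251776 · 131072/129140163 = 123256172596690944.
Numerically: E[X] ≈ 1.23e+17.

E[X] = 121439531096594251776 · (2/3)^{17} = 123256172596690944 ≈ 1.23e+17.


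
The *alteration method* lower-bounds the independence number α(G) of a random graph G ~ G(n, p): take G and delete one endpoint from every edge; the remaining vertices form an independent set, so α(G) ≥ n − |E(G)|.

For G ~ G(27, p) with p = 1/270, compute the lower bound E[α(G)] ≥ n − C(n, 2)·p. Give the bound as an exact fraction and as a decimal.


E[|E(G)|] = C(27, 2)·p = 351 · (1/270) = 13/10.
E[α(G)] ≥ n − E[|E(G)|] = 27 − 13/10 = 257/10.
Numerically: ≈ 25.700.
(This is only a lower bound; the true E[α(G)] may be larger.)

E[α(G)] ≥ 257/10 ≈ 25.700.


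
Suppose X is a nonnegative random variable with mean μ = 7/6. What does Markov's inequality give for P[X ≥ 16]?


μ = E[X] = 7/6, a = 16.
Markov: P[X ≥ 16] ≤ μ/a = (7/6)/16 = 7/96.
Numerically: ≈ 0.072917.
(Since a = 16 > μ = 1.166667, the bound 7/96 is < 1 and informative.)

P[X ≥ 16] ≤ 7/96 ≈ 0.072917.


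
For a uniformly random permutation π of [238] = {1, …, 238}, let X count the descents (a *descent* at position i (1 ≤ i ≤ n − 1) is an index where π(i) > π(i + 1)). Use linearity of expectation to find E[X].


Write X = Σ X_I over i = 1, …, 237, with X_I the indicator of one descent.
There are 237 indicators.
For each fixed i, the pair (π(i), π(i+1)) is a uniformly random ordered pair of distinct values from {1, …, 238}; by symmetry P[π(i) > π(i+1)] = 1/2.
By linearity: E[X] = 237 · (1/2) = (238 − 1) · (1/2) = 237/2 ≈ 118.500000.

E[X] = 237/2 = 118.500000.


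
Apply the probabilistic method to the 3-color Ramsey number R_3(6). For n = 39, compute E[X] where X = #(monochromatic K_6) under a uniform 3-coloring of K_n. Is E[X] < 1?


E[X] = C(39, 6) · 3^{1 − 15} = 3262623 · 3^{−14} = 3262623/4782969.
As a reduced fraction: E[X] = 1087541/1594323 ≈ 0.6821334.
Is E[X] < 1? YES.
Since E[X] < 1, there exists a 3-coloring of K_{39} with no monochromatic K_6; hence R_3(6) > 39.

E[X] = 1087541/1594323 ≈ 0.6821334; E[X] < 1, so R_3(6) > 39.


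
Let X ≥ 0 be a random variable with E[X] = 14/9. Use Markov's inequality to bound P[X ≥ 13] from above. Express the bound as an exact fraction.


μ = E[X] = 14/9, a = 13.
Markov: P[X ≥ 13] ≤ μ/a = (14/9)/13 = 14/117.
Numerically: ≈ 0.119658.
(Since a = 13 > μ = 1.555556, the bound 14/117 is < 1 and informative.)

P[X ≥ 13] ≤ 14/117 ≈ 0.119658.


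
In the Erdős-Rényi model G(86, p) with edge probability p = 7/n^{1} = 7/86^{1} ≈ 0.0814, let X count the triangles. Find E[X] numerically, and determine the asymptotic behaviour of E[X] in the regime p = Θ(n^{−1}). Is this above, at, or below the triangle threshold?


Number of potential triangles: C(86, 3) = 102340.
Each occurs with probability p³ ≈ (0.0814)³ ≈ 5.39261e-04.
By linearity: E[X] = C(86, 3)·p³ ≈ 102340 · 5.39261e-04 ≈ 55.188.
Here α = 1, so p = 7/n is exactly at the triangle threshold p ~ 1/n. Asymptotically E[X] → c³/6 = 7³/6 = 343/6 ≈ 57.167, a bounded constant. In this regime the triangle count is asymptotically Poisson(c³/6).

E[X] ≈ 55.188; in regime p = Θ(1/n^{1}) E[X] stays bounded (at the triangle threshold p ~ 1/n).


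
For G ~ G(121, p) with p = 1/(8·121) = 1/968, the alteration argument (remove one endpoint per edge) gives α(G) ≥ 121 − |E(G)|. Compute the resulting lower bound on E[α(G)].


E[|E(G)|] = C(121, 2)·p = 7260 · (1/968) = 15/2.
E[α(G)] ≥ n − E[|E(G)|] = 121 − 15/2 = 227/2.
Numerically: ≈ 113.500000.
(This is only a lower bound; the true E[α(G)] may be larger.)

E[α(G)] ≥ 227/2 ≈ 113.500000.


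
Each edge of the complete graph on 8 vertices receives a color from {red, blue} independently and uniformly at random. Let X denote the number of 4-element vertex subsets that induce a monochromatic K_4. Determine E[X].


Let X = Σ_S X_S over the C(8, 4) = 70 subsets S of size 4, where X_S = 1 if the K_4 on S is monochromatic.
For a fixed S, the K_4 on S has C(4, 2) = 6 edges. P[all 6 edges red] = (1/2)^6, and likewise for blue, so P[monochromatic] = 2·(1/2)^6 = 2^{1 − 6} = 1/32.
By linearity: E[X] = C(8, 4) · 2^{1 − 6} = 70 · 1/32 = 35/16.
Numerically: E[X] ≈ 2.1875.

E[X] = C(8,4)·2^(1−C(4,2)) = 35/16 ≈ 2.1875.


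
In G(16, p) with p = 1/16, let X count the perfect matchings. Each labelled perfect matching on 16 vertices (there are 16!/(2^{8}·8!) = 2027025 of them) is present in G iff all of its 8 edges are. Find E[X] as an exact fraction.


K_16 has 16!/(2^{8}·8!) = 2027025 labelled perfect matchings.
For each such perfect matching H, let X_H = 1 if all 8 edges of H are present in G. Then P[X_H = 1] = p^{8} = (1/16)^{8} = 1/4294967296.
By linearity of expectation: E[X] = Σ_H E[X_H] = 2027025 · p^{8} = 2027025 · 1/4294967296 = 2027025/4294967296.
Numerically: E[X] ≈ 0.000471954.

E[X] = 2027025 · (1/16)^{8} = 2027025/4294967296 ≈ 0.000471954.


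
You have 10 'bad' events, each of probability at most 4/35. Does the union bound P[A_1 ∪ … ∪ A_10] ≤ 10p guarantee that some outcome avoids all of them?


Union bound: P[∪_{i=1}^{10} A_i] ≤ Σ_i P[A_i] ≤ 10·p = 10·(4/35) = 8/7.
Numerically: 8/7 ≈ 1.143.
Is 8/7 < 1? NO.
Since the bound 8/7 is ≥ 1, the union bound is uninformative here; it does NOT by itself certify existence.

10·p = 8/7 ≈ 1.143; existence NOT certified by the union bound.


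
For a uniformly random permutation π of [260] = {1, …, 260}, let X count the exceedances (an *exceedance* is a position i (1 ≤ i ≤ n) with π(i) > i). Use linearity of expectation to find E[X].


Write X = Σ_{i=1}^{260} X_i, where X_i = 1_{π(i) > i}.
For each fixed i, π(i) is uniform over {1, …, 260} (marginal of a uniform permutation), so P[π(i) > i] = (n − i)/n. Summing: Σ_{i=1}^{260} (n − i)/n = (0 + 1 + … + 259)/260 = 260(260 − 1)/(2·260) = (260 − 1)/2.
Hence E[X] = Σ_{i=1}^{260} (260 − i)/260 = 259/2 ≈ 129.5000.

E[X] = 259/2 = 129.5000.


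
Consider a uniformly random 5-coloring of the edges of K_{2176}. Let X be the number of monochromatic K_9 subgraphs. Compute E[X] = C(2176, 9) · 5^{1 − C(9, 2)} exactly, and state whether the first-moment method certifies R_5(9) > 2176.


E[X] = C(2176, 9) · 5^{1 − 36} = 2964644298134342657641600 · 5^{−35} = 2964644298134342657641600/2910383045673370361328125.
As a reduced fraction: E[X] = 118585771925373706305664/116415321826934814453125 ≈ 1.0186440.
Is E[X] < 1? NO.
Since E[X] ≥ 1, the first-moment bound is inconclusive at n = 2176; it does NOT by itself certify R_5(9) > 2176.

E[X] = 118585771925373706305664/116415321826934814453125 ≈ 1.0186440; E[X] ≥ 1; first-moment method inconclusive here.


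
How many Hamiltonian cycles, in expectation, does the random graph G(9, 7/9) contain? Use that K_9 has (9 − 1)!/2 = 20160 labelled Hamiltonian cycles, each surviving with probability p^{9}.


K_9 has (9 − 1)!/2 = 20160 labelled Hamiltonian cycles.
For each such Hamiltonian cycle H, let X_H = 1 if all 9 edges of H are present in G. Then P[X_H = 1] = p^{9} = (7/9)^{9} = 40353607/387420489.
By linearity of expectation: E[X] = Σ_H E[X_H] = 20160 · p^{9} = 20160 · 40353607/387420489 = 90392079680/43046721.
Numerically: E[X] ≈ 2099.9.

E[X] = 20160 · (7/9)^{9} = 90392079680/43046721 ≈ 2099.9.


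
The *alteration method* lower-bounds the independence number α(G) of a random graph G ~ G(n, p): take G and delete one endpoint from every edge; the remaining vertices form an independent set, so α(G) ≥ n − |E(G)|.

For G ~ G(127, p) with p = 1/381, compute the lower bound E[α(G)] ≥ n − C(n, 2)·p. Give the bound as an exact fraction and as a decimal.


E[|E(G)|] = C(127, 2)·p = 8001 · (1/381) = 21.
E[α(G)] ≥ n − E[|E(G)|] = 127 − 21 = 106.
Numerically: ≈ 106.000.
(This is only a lower bound; the true E[α(G)] may be larger.)

E[α(G)] ≥ 106 ≈ 106.000.


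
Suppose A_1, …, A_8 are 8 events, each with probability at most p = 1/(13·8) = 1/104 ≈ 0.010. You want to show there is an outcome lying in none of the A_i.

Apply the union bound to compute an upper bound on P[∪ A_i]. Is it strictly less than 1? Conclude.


Union bound: P[∪_{i=1}^{8} A_i] ≤ Σ_i P[A_i] ≤ 8·p = 8·(1/104) = 1/13.
Numerically: 1/13 ≈ 0.077.
Is 1/13 < 1? YES.
Since P[∪ A_i] ≤ 1/13 < 1, the complement has P[∩ A_i^c] ≥ 1 − 1/13 = 12/13 > 0, so some outcome avoids every A_i.

8·p = 1/13 ≈ 0.077; existence CERTIFIED by the union bound.


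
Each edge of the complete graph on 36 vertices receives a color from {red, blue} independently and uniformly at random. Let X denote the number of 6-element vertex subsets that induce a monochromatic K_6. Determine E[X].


Let X = Σ_S X_S over the C(36, 6) = 1947792 subsets S of size 6, where X_S = 1 if the K_6 on S is monochromatic.
For a fixed S, the K_6 on S has C(6, 2) = 15 edges. P[all 15 edges red] = (1/2)^15, and likewise for blue, so P[monochromatic] = 2·(1/2)^15 = 2^{1 − 15} = 1/16384.
By linearity: E[X] = C(36, 6) · 2^{1 − 15} = 1947792 · 1/16384 = 121737/1024.
Numerically: E[X] ≈ 118.884.

E[X] = C(36,6)·2^(1−C(6,2)) = 121737/1024 ≈ 118.884.


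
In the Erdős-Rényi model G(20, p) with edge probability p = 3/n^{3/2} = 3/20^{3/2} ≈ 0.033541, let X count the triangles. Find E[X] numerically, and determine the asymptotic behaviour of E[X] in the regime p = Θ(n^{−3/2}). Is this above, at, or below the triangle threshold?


Number of potential triangles: C(20, 3) = 1140.
Each occurs with probability p³ ≈ (0.033541)³ ≈ 3.77336471e-05.
By linearity: E[X] = C(20, 3)·p³ ≈ 1140 · 3.77336471e-05 ≈ 0.043016.
Since α = 3/2 > 1, p = c/n^{3/2} = o(1/n) is below the triangle threshold p ~ 1/n. Asymptotically E[X] ~ (c³/6)·n^{3(1−α)} = (3³/6)·n^{-1.5} → 0, so by Markov's inequality G has no triangles w.h.p.

E[X] ≈ 0.043016; in regime p = Θ(1/n^{3/2}) E[X] tends to 0 (below the triangle threshold p ~ 1/n).


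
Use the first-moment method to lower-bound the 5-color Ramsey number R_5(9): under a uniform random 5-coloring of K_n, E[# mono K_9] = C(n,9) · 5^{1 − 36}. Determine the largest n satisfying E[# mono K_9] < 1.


We need C(n, 9) · 5^{1 − 36} < 1, i.e. C(n, 9) < 5^{36 − 1} = 2910383045673370361328125.
Check values of n near the boundary:
  n = 2166: C(2166, 9) = 2844037944203015677277940; 2844037944203015677277940 < 2910383045673370361328125? YES
  n = 2167: C(2167, 9) = 2855899084841489792706810; 2855899084841489792706810 < 2910383045673370361328125? YES
  n = 2168: C(2168, 9) = 2867804175977929537095120; 2867804175977929537095120 < 2910383045673370361328125? YES
  n = 2169: C(2169, 9) = 2879753360044504243499683; 2879753360044504243499683 < 2910383045673370361328125? YES
  n = 2170: C(2170, 9) = 2891746779868845075610510; 2891746779868845075610510 < 2910383045673370361328125? YES
  n = 2171: C(2171, 9) = 2903784578674959601827205; 2903784578674959601827205 < 2910383045673370361328125? YES
  n = 2172: C(2172, 9) = 2915866900084148060642020; 2915866900084148060642020 < 2910383045673370361328125? NO
The largest n with C(n, 9) < 2910383045673370361328125 is n = 2171 (where E[X] = 580756915734991920365441/582076609134674072265625 ≈ 0.9977328). Hence R_5(9) > 2171, i.e. R_5(9) ≥ 2172.

Largest n = 2171; hence R_5(9) > 2171.


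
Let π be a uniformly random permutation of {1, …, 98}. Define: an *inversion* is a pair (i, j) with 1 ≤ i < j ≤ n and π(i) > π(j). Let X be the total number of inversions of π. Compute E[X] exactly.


Write X = Σ X_I over the C(98, 2) = 4753 pairs i < j, with X_I the indicator of one inversion.
There are 4753 indicators.
For each fixed pair i < j, the values π(i) and π(j) are two distinct elements of {1, …, 98} in uniformly random order; by symmetry P[π(i) > π(j)] = 1/2.
By linearity: E[X] = 4753 · (1/2) = C(98, 2) · (1/2) = 4753/2 = 4753/2 ≈ 2376.5000.

E[X] = 4753/2 = 2376.5000.


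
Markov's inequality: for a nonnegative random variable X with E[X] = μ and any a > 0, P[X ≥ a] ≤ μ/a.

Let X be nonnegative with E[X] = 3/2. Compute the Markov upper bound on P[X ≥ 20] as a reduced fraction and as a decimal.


μ = E[X] = 3/2, a = 20.
Markov: P[X ≥ 20] ≤ μ/a = (3/2)/20 = 3/40.
Numerically: ≈ 0.075.
(Since a = 20 > μ = 1.500, the bound 3/40 is < 1 and informative.)

P[X ≥ 20] ≤ 3/40 ≈ 0.075.


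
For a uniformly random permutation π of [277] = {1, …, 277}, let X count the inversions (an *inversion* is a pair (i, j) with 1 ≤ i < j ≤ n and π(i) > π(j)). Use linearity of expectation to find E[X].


Write X = Σ X_I over the C(277, 2) = 38226 pairs i < j, with X_I the indicator of one inversion.
There are 38226 indicators.
For each fixed pair i < j, the values π(i) and π(j) are two distinct elements of {1, …, 277} in uniformly random order; by symmetry P[π(i) > π(j)] = 1/2.
By linearity: E[X] = 38226 · (1/2) = C(277, 2) · (1/2) = 38226/2 = 19113 ≈ 19113.00000.

E[X] = 19113 = 19113.00000.


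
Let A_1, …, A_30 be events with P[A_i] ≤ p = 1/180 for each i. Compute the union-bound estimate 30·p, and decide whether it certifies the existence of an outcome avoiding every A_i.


Union bound: P[∪_{i=1}^{30} A_i] ≤ Σ_i P[A_i] ≤ 30·p = 30·(1/180) = 1/6.
Numerically: 1/6 ≈ 0.16667.
Is 1/6 < 1? YES.
Since P[∪ A_i] ≤ 1/6 < 1, the complement has P[∩ A_i^c] ≥ 1 − 1/6 = 5/6 > 0, so some outcome avoids every A_i.

30·p = 1/6 ≈ 0.16667; existence CERTIFIED by the union bound.


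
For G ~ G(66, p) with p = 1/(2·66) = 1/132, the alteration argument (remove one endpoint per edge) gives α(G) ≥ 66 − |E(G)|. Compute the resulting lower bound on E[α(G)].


E[|E(G)|] = C(66, 2)·p = 2145 · (1/132) = 65/4.
E[α(G)] ≥ n − E[|E(G)|] = 66 − 65/4 = 199/4.
Numerically: ≈ 49.750000.
(This is only a lower bound; the true E[α(G)] may be larger.)

E[α(G)] ≥ 199/4 ≈ 49.750000.


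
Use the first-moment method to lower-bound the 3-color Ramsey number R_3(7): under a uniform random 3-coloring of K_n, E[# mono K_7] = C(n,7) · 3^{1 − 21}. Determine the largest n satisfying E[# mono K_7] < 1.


We need C(n, 7) · 3^{1 − 21} < 1, i.e. C(n, 7) < 3^{21 − 1} = 3486784401.
Check values of n near the boundary:
  n = 78: C(78, 7) = 2641902120; 2641902120 < 3486784401? YES
  n = 79: C(79, 7) = 2898753715; 2898753715 < 3486784401? YES
  n = 80: C(80, 7) = 3176716400; 3176716400 < 3486784401? YES
  n = 81: C(81, 7) = 3477216600; 3477216600 < 3486784401? YES
  n = 82: C(82, 7) = 3801756816; 3801756816 < 3486784401? NO
  n = 83: C(83, 7) = 4151918628; 4151918628 < 3486784401? NO
  n = 84: C(84, 7) = 4529365776; 4529365776 < 3486784401? NO
The largest n with C(n, 7) < 3486784401 is n = 81 (where E[X] = 42928600/43046721 ≈ 0.997). Hence R_3(7) > 81, i.e. R_3(7) ≥ 82.

Largest n = 81; hence R_3(7) > 81.
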